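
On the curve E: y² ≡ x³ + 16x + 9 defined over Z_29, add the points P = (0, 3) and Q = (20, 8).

(0, 3) + (20, 8). λ = (8 - 3)/(20 - 0) ≡ 5/20 mod 29. 20⁻¹ ≡ 16 (mod 29), so λ ≡ 22.
  x = λ² - 0 - 20 = 484 - 20 ≡ 0; y = λ·(0 - 0) - 3 ≡ 26. → (0, 26)

(0, 26)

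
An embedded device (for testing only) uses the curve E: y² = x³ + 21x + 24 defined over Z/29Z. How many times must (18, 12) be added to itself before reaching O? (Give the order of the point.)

2P: tangent at (18, 12): λ = (3·18² + 21)/(2·12) ≡ 7/24. 24⁻¹ ≡ 23 (mod 29) since 24·23 = 552 ≡ 1, so λ ≡ 7·23 ≡ 16.
  x = λ² - 18 - 18 = 256 - 36 ≡ 17; y = λ·(18 - 17) - 12 ≡ 4. → (17, 4)
3P: (17, 4) + (18, 12). λ = (12 - 4)/(18 - 17) ≡ 8/1 mod 29. 1⁻¹ ≡ 1 (mod 29), so λ ≡ 8.
  x = λ² - 17 - 18 = 64 - 35 ≡ 0; y = λ·(17 - 0) - 4 ≡ 16. → (0, 16)
4P: (0, 16) + (18, 12). λ = (12 - 16)/(18 - 0) ≡ 25/18 mod 29. 18⁻¹ ≡ 21 (mod 29), so λ ≡ 3.
  x = λ² - 0 - 18 = 9 - 18 ≡ 20; y = λ·(0 - 20) - 16 ≡ 11. → (20, 11)
5P: (20, 11) + (18, 12). λ = (12 - 11)/(18 - 20) ≡ 1/27 mod 29. 27⁻¹ ≡ 14 (mod 29), so λ ≡ 14.
  x = λ² - 20 - 18 = 196 - 38 ≡ 13; y = λ·(20 - 13) - 11 ≡ 0. → (13, 0)
6P: (13, 0) + (18, 12). λ = (12 - 0)/(18 - 13) ≡ 12/5 mod 29. 5⁻¹ ≡ 6 (mod 29), so λ ≡ 14.
  x = λ² - 13 - 18 = 196 - 31 ≡ 20; y = λ·(13 - 20) - 0 ≡ 18. → (20, 18)
7P: (20, 18) + (18, 12). λ = (12 - 18)/(18 - 20) ≡ 23/27 mod 29. 27⁻¹ ≡ 14 (mod 29), so λ ≡ 3.
  x = λ² - 20 - 18 = 9 - 38 ≡ 0; y = λ·(20 - 0) - 18 ≡ 13. → (0, 13)
8P: (0, 13) + (18, 12). λ = (12 - 13)/(18 - 0) ≡ 28/18 mod 29. 18⁻¹ ≡ 21 (mod 29), so λ ≡ 8.
  x = λ² - 0 - 18 = 64 - 18 ≡ 17; y = λ·(0 - 17) - 13 ≡ 25. → (17, 25)
9P: (17, 25) + (18, 12). λ = (12 - 25)/(18 - 17) ≡ 16/1 mod 29. 1⁻¹ ≡ 1 (mod 29) since 1·1 = 1 ≡ 1, so λ ≡ 16.
  x = λ² - 17 - 18 = 256 - 35 ≡ 18; y = λ·(17 - 18) - 25 ≡ 17. → (18, 17)
10P: (18, 17) + (18, 12): same x and y₁ ≡ -y₂, so the sum is O.
10P = O, so the order is 10.

10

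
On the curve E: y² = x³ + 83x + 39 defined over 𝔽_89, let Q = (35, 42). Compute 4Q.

Double-and-add on 4 = (100)₂. Start with Q = (35, 42) for the leading 1-bit.
double: tangent at (35, 42): λ = (3·35² + 83)/(2·42) ≡ 20/84. 84⁻¹ ≡ 71 (mod 89) since 84·71 = 5964 ≡ 1, so λ ≡ 20·71 ≡ 85.
  x = λ² - 35 - 35 = 7225 - 70 ≡ 35; y = λ·(35 - 35) - 42 ≡ 47. → (35, 47)
double: tangent at (35, 47): λ = (3·35² + 83)/(2·47) ≡ 20/5. 5⁻¹ ≡ 18 (mod 89), so λ ≡ 20·18 ≡ 4.
  x = λ² - 35 - 35 = 16 - 70 ≡ 35; y = λ·(35 - 35) - 47 ≡ 42. → (35, 42)

(35, 42)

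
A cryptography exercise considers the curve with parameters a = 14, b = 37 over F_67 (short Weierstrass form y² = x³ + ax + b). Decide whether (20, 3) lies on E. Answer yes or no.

yes

y² = 3² ≡ 9; x³ + 14x + 37 = 8317 ≡ 9 (mod 67). 9 = 9.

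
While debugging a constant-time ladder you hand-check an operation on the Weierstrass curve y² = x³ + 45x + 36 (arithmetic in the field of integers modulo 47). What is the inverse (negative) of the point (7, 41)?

(7, 6)

-(7, 41) = (7, -41 mod 47) = (7, 6).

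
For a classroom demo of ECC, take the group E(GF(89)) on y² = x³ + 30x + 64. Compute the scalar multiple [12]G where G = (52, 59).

Double-and-add on 12 = (1100)₂. Start with G = (52, 59) for the leading 1-bit.
double: tangent at (52, 59): λ = (3·52² + 30)/(2·59) ≡ 43/29. 29⁻¹ ≡ 43 (mod 89), so λ ≡ 43·43 ≡ 69.
  x = λ² - 52 - 52 = 4761 - 104 ≡ 29; y = λ·(52 - 29) - 59 ≡ 15. → (29, 15)
add G: (29, 15) + (52, 59). λ = (59 - 15)/(52 - 29) ≡ 44/23 mod 89. 23⁻¹ ≡ 31 (mod 89), so λ ≡ 29.
  x = λ² - 29 - 52 = 841 - 81 ≡ 48; y = λ·(29 - 48) - 15 ≡ 57. → (48, 57)
double: tangent at (48, 57): λ = (3·48² + 30)/(2·57) ≡ 0/25. 25⁻¹ ≡ 57 (mod 89), so λ ≡ 0·57 ≡ 0.
  x = λ² - 48 - 48 = 0 - 96 ≡ 82; y = λ·(48 - 82) - 57 ≡ 32. → (82, 32)
double: tangent at (82, 32): λ = (3·82² + 30)/(2·32) ≡ 88/64. 64⁻¹ ≡ 32 (mod 89) since 64·32 = 2048 ≡ 1, so λ ≡ 88·32 ≡ 57.
  x = λ² - 82 - 82 = 3249 - 164 ≡ 59; y = λ·(82 - 59) - 32 ≡ 33. → (59, 33)

(59, 33)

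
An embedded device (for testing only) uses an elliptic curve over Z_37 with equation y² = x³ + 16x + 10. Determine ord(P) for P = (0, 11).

12

2P: tangent at (0, 11): λ = (3·0² + 16)/(2·11) ≡ 16/22. 22⁻¹ ≡ 32 (mod 37), so λ ≡ 16·32 ≡ 31.
  x = λ² - 0 - 0 = 961 - 0 ≡ 36; y = λ·(0 - 36) - 11 ≡ 20. → (36, 20)
3P: (36, 20) + (0, 11). λ = (11 - 20)/(0 - 36) ≡ 28/1 mod 37. 1⁻¹ ≡ 1 (mod 37) since 1·1 = 1 ≡ 1, so λ ≡ 28.
  x = λ² - 36 - 0 = 784 - 36 ≡ 8; y = λ·(36 - 8) - 20 ≡ 24. → (8, 24)
4P: (8, 24) + (0, 11). λ = (11 - 24)/(0 - 8) ≡ 24/29 mod 37. 29⁻¹ ≡ 23 (mod 37), so λ ≡ 34.
  x = λ² - 8 - 0 = 1156 - 8 ≡ 1; y = λ·(8 - 1) - 24 ≡ 29. → (1, 29)
5P: (1, 29) + (0, 11). λ = (11 - 29)/(0 - 1) ≡ 19/36 mod 37. 36⁻¹ ≡ 36 (mod 37) since 36·36 = 1296 ≡ 1, so λ ≡ 18.
  x = λ² - 1 - 0 = 324 - 1 ≡ 27; y = λ·(1 - 27) - 29 ≡ 21. → (27, 21)
6P: (27, 21) + (0, 11). λ = (11 - 21)/(0 - 27) ≡ 27/10 mod 37. 10⁻¹ ≡ 26 (mod 37), so λ ≡ 36.
  x = λ² - 27 - 0 = 1296 - 27 ≡ 11; y = λ·(27 - 11) - 21 ≡ 0. → (11, 0)
7P: (11, 0) + (0, 11). λ = (11 - 0)/(0 - 11) ≡ 11/26 mod 37. 26⁻¹ ≡ 10 (mod 37) since 26·10 = 260 ≡ 1, so λ ≡ 36.
  x = λ² - 11 - 0 = 1296 - 11 ≡ 27; y = λ·(11 - 27) - 0 ≡ 16. → (27, 16)
8P: (27, 16) + (0, 11). λ = (11 - 16)/(0 - 27) ≡ 32/10 mod 37. 10⁻¹ ≡ 26 (mod 37) since 10·26 = 260 ≡ 1, so λ ≡ 18.
  x = λ² - 27 - 0 = 324 - 27 ≡ 1; y = λ·(27 - 1) - 16 ≡ 8. → (1, 8)
9P: (1, 8) + (0, 11). λ = (11 - 8)/(0 - 1) ≡ 3/36 mod 37. 36⁻¹ ≡ 36 (mod 37), so λ ≡ 34.
  x = λ² - 1 - 0 = 1156 - 1 ≡ 8; y = λ·(1 - 8) - 8 ≡ 13. → (8, 13)
10P: (8, 13) + (0, 11). λ = (11 - 13)/(0 - 8) ≡ 35/29 mod 37. 29⁻¹ ≡ 23 (mod 37) since 29·23 = 667 ≡ 1, so λ ≡ 28.
  x = λ² - 8 - 0 = 784 - 8 ≡ 36; y = λ·(8 - 36) - 13 ≡ 17. → (36, 17)
11P: (36, 17) + (0, 11). λ = (11 - 17)/(0 - 36) ≡ 31/1 mod 37. 1⁻¹ ≡ 1 (mod 37) since 1·1 = 1 ≡ 1, so λ ≡ 31.
  x = λ² - 36 - 0 = 961 - 36 ≡ 0; y = λ·(36 - 0) - 17 ≡ 26. → (0, 26)
12P: (0, 26) + (0, 11): same x and y₁ ≡ -y₂, so the sum is O.
12P = O, so the order is 12.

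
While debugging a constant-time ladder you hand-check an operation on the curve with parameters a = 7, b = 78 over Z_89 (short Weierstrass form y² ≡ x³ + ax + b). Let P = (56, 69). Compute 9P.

(7, 5)

Double-and-add on 9 = (1001)₂. Start with P = (56, 69) for the leading 1-bit.
double: tangent at (56, 69): λ = (3·56² + 7)/(2·69) ≡ 70/49. 49⁻¹ ≡ 20 (mod 89), so λ ≡ 70·20 ≡ 65.
  x = λ² - 56 - 56 = 4225 - 112 ≡ 19; y = λ·(56 - 19) - 69 ≡ 22. → (19, 22)
double: tangent at (19, 22): λ = (3·19² + 7)/(2·22) ≡ 22/44. 44⁻¹ ≡ 87 (mod 89) since 44·87 = 3828 ≡ 1, so λ ≡ 22·87 ≡ 45.
  x = λ² - 19 - 19 = 2025 - 38 ≡ 29; y = λ·(19 - 29) - 22 ≡ 62. → (29, 62)
double: tangent at (29, 62): λ = (3·29² + 7)/(2·62) ≡ 38/35. 35⁻¹ ≡ 28 (mod 89), so λ ≡ 38·28 ≡ 85.
  x = λ² - 29 - 29 = 7225 - 58 ≡ 47; y = λ·(29 - 47) - 62 ≡ 10. → (47, 10)
add P: (47, 10) + (56, 69). λ = (69 - 10)/(56 - 47) ≡ 59/9 mod 89. 9⁻¹ ≡ 10 (mod 89) since 9·10 = 90 ≡ 1, so λ ≡ 56.
  x = λ² - 47 - 56 = 3136 - 103 ≡ 7; y = λ·(47 - 7) - 10 ≡ 5. → (7, 5)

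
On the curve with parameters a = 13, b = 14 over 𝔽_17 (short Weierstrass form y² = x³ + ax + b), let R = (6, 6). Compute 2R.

tangent at (6, 6): λ = (3·6² + 13)/(2·6) ≡ 2/12. 12⁻¹ ≡ 10 (mod 17), so λ ≡ 2·10 ≡ 3.
  x = λ² - 6 - 6 = 9 - 12 ≡ 14; y = λ·(6 - 14) - 6 ≡ 4. → (14, 4)

(14, 4)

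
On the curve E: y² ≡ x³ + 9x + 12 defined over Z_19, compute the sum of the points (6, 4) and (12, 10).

(2, 0)

(6, 4) + (12, 10). λ = (10 - 4)/(12 - 6) ≡ 6/6 mod 19. 6⁻¹ ≡ 16 (mod 19), so λ ≡ 1.
  x = λ² - 6 - 12 = 1 - 18 ≡ 2; y = λ·(6 - 2) - 4 ≡ 0. → (2, 0)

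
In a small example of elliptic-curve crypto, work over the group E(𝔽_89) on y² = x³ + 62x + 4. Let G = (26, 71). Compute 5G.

(48, 39)

Double-and-add on 5 = (101)₂. Start with G = (26, 71) for the leading 1-bit.
double: tangent at (26, 71): λ = (3·26² + 62)/(2·71) ≡ 43/53. 53⁻¹ ≡ 42 (mod 89) since 53·42 = 2226 ≡ 1, so λ ≡ 43·42 ≡ 26.
  x = λ² - 26 - 26 = 676 - 52 ≡ 1; y = λ·(26 - 1) - 71 ≡ 45. → (1, 45)
double: tangent at (1, 45): λ = (3·1² + 62)/(2·45) ≡ 65/1. 1⁻¹ ≡ 1 (mod 89), so λ ≡ 65·1 ≡ 65.
  x = λ² - 1 - 1 = 4225 - 2 ≡ 40; y = λ·(1 - 40) - 45 ≡ 1. → (40, 1)
add G: (40, 1) + (26, 71). λ = (71 - 1)/(26 - 40) ≡ 70/75 mod 89. 75⁻¹ ≡ 19 (mod 89) since 75·19 = 1425 ≡ 1, so λ ≡ 84.
  x = λ² - 40 - 26 = 7056 - 66 ≡ 48; y = λ·(40 - 48) - 1 ≡ 39. → (48, 39)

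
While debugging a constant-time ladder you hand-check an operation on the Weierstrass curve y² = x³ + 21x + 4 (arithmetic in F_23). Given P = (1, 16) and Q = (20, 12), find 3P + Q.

First 3P:
Repeated addition: build up to 3P.
2P: tangent at (1, 16): λ = (3·1² + 21)/(2·16) ≡ 1/9. 9⁻¹ ≡ 18 (mod 23) since 9·18 = 162 ≡ 1, so λ ≡ 1·18 ≡ 18.
  x = λ² - 1 - 1 = 324 - 2 ≡ 0; y = λ·(1 - 0) - 16 ≡ 2. → (0, 2)
3P: (0, 2) + (1, 16). λ = (16 - 2)/(1 - 0) ≡ 14/1 mod 23. 1⁻¹ ≡ 1 (mod 23), so λ ≡ 14.
  x = λ² - 0 - 1 = 196 - 1 ≡ 11; y = λ·(0 - 11) - 2 ≡ 5. → (11, 5)
3P = (11, 5).
Finally 3P + Q:
(11, 5) + (20, 12). λ = (12 - 5)/(20 - 11) ≡ 7/9 mod 23. 9⁻¹ ≡ 18 (mod 23) since 9·18 = 162 ≡ 1, so λ ≡ 11.
  x = λ² - 11 - 20 = 121 - 31 ≡ 21; y = λ·(11 - 21) - 5 ≡ 0. → (21, 0)

(21, 0)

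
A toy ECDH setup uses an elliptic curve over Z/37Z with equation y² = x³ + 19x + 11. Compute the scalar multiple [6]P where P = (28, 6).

Double-and-add on 6 = (110)₂. Start with P = (28, 6) for the leading 1-bit.
double: tangent at (28, 6): λ = (3·28² + 19)/(2·6) ≡ 3/12. 12⁻¹ ≡ 34 (mod 37), so λ ≡ 3·34 ≡ 28.
  x = λ² - 28 - 28 = 784 - 56 ≡ 25; y = λ·(28 - 25) - 6 ≡ 4. → (25, 4)
add P: (25, 4) + (28, 6). λ = (6 - 4)/(28 - 25) ≡ 2/3 mod 37. 3⁻¹ ≡ 25 (mod 37) since 3·25 = 75 ≡ 1, so λ ≡ 13.
  x = λ² - 25 - 28 = 169 - 53 ≡ 5; y = λ·(25 - 5) - 4 ≡ 34. → (5, 34)
double: tangent at (5, 34): λ = (3·5² + 19)/(2·34) ≡ 20/31. 31⁻¹ ≡ 6 (mod 37) since 31·6 = 186 ≡ 1, so λ ≡ 20·6 ≡ 9.
  x = λ² - 5 - 5 = 81 - 10 ≡ 34; y = λ·(5 - 34) - 34 ≡ 1. → (34, 1)

(34, 1)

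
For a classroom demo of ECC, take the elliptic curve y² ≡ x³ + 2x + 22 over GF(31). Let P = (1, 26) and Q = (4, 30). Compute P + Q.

(1, 26) + (4, 30). λ = (30 - 26)/(4 - 1) ≡ 4/3 mod 31. 3⁻¹ ≡ 21 (mod 31) since 3·21 = 63 ≡ 1, so λ ≡ 22.
  x = λ² - 1 - 4 = 484 - 5 ≡ 14; y = λ·(1 - 14) - 26 ≡ 29. → (14, 29)

(14, 29)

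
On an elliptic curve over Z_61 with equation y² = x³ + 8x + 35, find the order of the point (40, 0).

2

2P: (40, 0) + (40, 0): same x and y₁ ≡ -y₂, so the sum is the point at infinity.
2P = the point at infinity, so the order is 2.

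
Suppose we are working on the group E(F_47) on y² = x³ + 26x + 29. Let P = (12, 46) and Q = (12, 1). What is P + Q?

O

The two points share x = 12 and their y-coordinates satisfy 46 + 1 ≡ 0 (mod 47), so they are inverses. Their sum is O.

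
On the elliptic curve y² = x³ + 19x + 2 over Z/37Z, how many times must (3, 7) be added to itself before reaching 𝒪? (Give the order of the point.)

8

2P: tangent at (3, 7): λ = (3·3² + 19)/(2·7) ≡ 9/14. 14⁻¹ ≡ 8 (mod 37) since 14·8 = 112 ≡ 1, so λ ≡ 9·8 ≡ 35.
  x = λ² - 3 - 3 = 1225 - 6 ≡ 35; y = λ·(3 - 35) - 7 ≡ 20. → (35, 20)
3P: (35, 20) + (3, 7). λ = (7 - 20)/(3 - 35) ≡ 24/5 mod 37. 5⁻¹ ≡ 15 (mod 37), so λ ≡ 27.
  x = λ² - 35 - 3 = 729 - 38 ≡ 25; y = λ·(35 - 25) - 20 ≡ 28. → (25, 28)
4P: (25, 28) + (3, 7). λ = (7 - 28)/(3 - 25) ≡ 16/15 mod 37. 15⁻¹ ≡ 5 (mod 37), so λ ≡ 6.
  x = λ² - 25 - 3 = 36 - 28 ≡ 8; y = λ·(25 - 8) - 28 ≡ 0. → (8, 0)
5P: (8, 0) + (3, 7). λ = (7 - 0)/(3 - 8) ≡ 7/32 mod 37. 32⁻¹ ≡ 22 (mod 37), so λ ≡ 6.
  x = λ² - 8 - 3 = 36 - 11 ≡ 25; y = λ·(8 - 25) - 0 ≡ 9. → (25, 9)
6P: (25, 9) + (3, 7). λ = (7 - 9)/(3 - 25) ≡ 35/15 mod 37. 15⁻¹ ≡ 5 (mod 37) since 15·5 = 75 ≡ 1, so λ ≡ 27.
  x = λ² - 25 - 3 = 729 - 28 ≡ 35; y = λ·(25 - 35) - 9 ≡ 17. → (35, 17)
7P: (35, 17) + (3, 7). λ = (7 - 17)/(3 - 35) ≡ 27/5 mod 37. 5⁻¹ ≡ 15 (mod 37), so λ ≡ 35.
  x = λ² - 35 - 3 = 1225 - 38 ≡ 3; y = λ·(35 - 3) - 17 ≡ 30. → (3, 30)
8P: (3, 30) + (3, 7): same x and y₁ ≡ -y₂, so the sum is 𝒪.
8P = 𝒪, so the order is 8.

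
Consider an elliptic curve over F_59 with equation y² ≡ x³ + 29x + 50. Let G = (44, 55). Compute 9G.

(2, 36)

Repeated addition: build up to 9G.
2G: tangent at (44, 55): λ = (3·44² + 29)/(2·55) ≡ 55/51. 51⁻¹ ≡ 22 (mod 59), so λ ≡ 55·22 ≡ 30.
  x = λ² - 44 - 44 = 900 - 88 ≡ 45; y = λ·(44 - 45) - 55 ≡ 33. → (45, 33)
3G: (45, 33) + (44, 55). λ = (55 - 33)/(44 - 45) ≡ 22/58 mod 59. 58⁻¹ ≡ 58 (mod 59) since 58·58 = 3364 ≡ 1, so λ ≡ 37.
  x = λ² - 45 - 44 = 1369 - 89 ≡ 41; y = λ·(45 - 41) - 33 ≡ 56. → (41, 56)
4G: (41, 56) + (44, 55). λ = (55 - 56)/(44 - 41) ≡ 58/3 mod 59. 3⁻¹ ≡ 20 (mod 59), so λ ≡ 39.
  x = λ² - 41 - 44 = 1521 - 85 ≡ 20; y = λ·(41 - 20) - 56 ≡ 55. → (20, 55)
5G: (20, 55) + (44, 55). λ = (55 - 55)/(44 - 20) ≡ 0/24 mod 59. 24⁻¹ ≡ 32 (mod 59), so λ ≡ 0.
  x = λ² - 20 - 44 = 0 - 64 ≡ 54; y = λ·(20 - 54) - 55 ≡ 4. → (54, 4)
6G: (54, 4) + (44, 55). λ = (55 - 4)/(44 - 54) ≡ 51/49 mod 59. 49⁻¹ ≡ 53 (mod 59), so λ ≡ 48.
  x = λ² - 54 - 44 = 2304 - 98 ≡ 23; y = λ·(54 - 23) - 4 ≡ 9. → (23, 9)
7G: (23, 9) + (44, 55). λ = (55 - 9)/(44 - 23) ≡ 46/21 mod 59. 21⁻¹ ≡ 45 (mod 59) since 21·45 = 945 ≡ 1, so λ ≡ 5.
  x = λ² - 23 - 44 = 25 - 67 ≡ 17; y = λ·(23 - 17) - 9 ≡ 21. → (17, 21)
8G: (17, 21) + (44, 55). λ = (55 - 21)/(44 - 17) ≡ 34/27 mod 59. 27⁻¹ ≡ 35 (mod 59), so λ ≡ 10.
  x = λ² - 17 - 44 = 100 - 61 ≡ 39; y = λ·(17 - 39) - 21 ≡ 54. → (39, 54)
9G: (39, 54) + (44, 55). λ = (55 - 54)/(44 - 39) ≡ 1/5 mod 59. 5⁻¹ ≡ 12 (mod 59), so λ ≡ 12.
  x = λ² - 39 - 44 = 144 - 83 ≡ 2; y = λ·(39 - 2) - 54 ≡ 36. → (2, 36)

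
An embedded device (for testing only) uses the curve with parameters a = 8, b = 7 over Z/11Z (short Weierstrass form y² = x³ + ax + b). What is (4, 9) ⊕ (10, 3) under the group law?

(4, 9) + (10, 3). λ = (3 - 9)/(10 - 4) ≡ 5/6 mod 11. 6⁻¹ ≡ 2 (mod 11), so λ ≡ 10.
  x = λ² - 4 - 10 = 100 - 14 ≡ 9; y = λ·(4 - 9) - 9 ≡ 7. → (9, 7)

(9, 7)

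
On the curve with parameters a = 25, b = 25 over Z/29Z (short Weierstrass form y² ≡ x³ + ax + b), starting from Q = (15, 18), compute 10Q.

(21, 26)

Double-and-add on 10 = (1010)₂. Start with Q = (15, 18) for the leading 1-bit.
double: tangent at (15, 18): λ = (3·15² + 25)/(2·18) ≡ 4/7. 7⁻¹ ≡ 25 (mod 29) since 7·25 = 175 ≡ 1, so λ ≡ 4·25 ≡ 13.
  x = λ² - 15 - 15 = 169 - 30 ≡ 23; y = λ·(15 - 23) - 18 ≡ 23. → (23, 23)
double: tangent at (23, 23): λ = (3·23² + 25)/(2·23) ≡ 17/17. 17⁻¹ ≡ 12 (mod 29) since 17·12 = 204 ≡ 1, so λ ≡ 17·12 ≡ 1.
  x = λ² - 23 - 23 = 1 - 46 ≡ 13; y = λ·(23 - 13) - 23 ≡ 16. → (13, 16)
add Q: (13, 16) + (15, 18). λ = (18 - 16)/(15 - 13) ≡ 2/2 mod 29. 2⁻¹ ≡ 15 (mod 29), so λ ≡ 1.
  x = λ² - 13 - 15 = 1 - 28 ≡ 2; y = λ·(13 - 2) - 16 ≡ 24. → (2, 24)
double: tangent at (2, 24): λ = (3·2² + 25)/(2·24) ≡ 8/19. 19⁻¹ ≡ 26 (mod 29) since 19·26 = 494 ≡ 1, so λ ≡ 8·26 ≡ 5.
  x = λ² - 2 - 2 = 25 - 4 ≡ 21; y = λ·(2 - 21) - 24 ≡ 26. → (21, 26)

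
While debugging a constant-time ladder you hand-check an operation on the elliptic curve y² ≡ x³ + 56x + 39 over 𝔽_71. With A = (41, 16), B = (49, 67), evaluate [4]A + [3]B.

(58, 66)

First 4A:
Double-and-add on 4 = (100)₂. Start with A = (41, 16) for the leading 1-bit.
double: tangent at (41, 16): λ = (3·41² + 56)/(2·16) ≡ 58/32. 32⁻¹ ≡ 20 (mod 71) since 32·20 = 640 ≡ 1, so λ ≡ 58·20 ≡ 24.
  x = λ² - 41 - 41 = 576 - 82 ≡ 68; y = λ·(41 - 68) - 16 ≡ 46. → (68, 46)
double: tangent at (68, 46): λ = (3·68² + 56)/(2·46) ≡ 12/21. 21⁻¹ ≡ 44 (mod 71) since 21·44 = 924 ≡ 1, so λ ≡ 12·44 ≡ 31.
  x = λ² - 68 - 68 = 961 - 136 ≡ 44; y = λ·(68 - 44) - 46 ≡ 59. → (44, 59)
4A = (44, 59).
Next 3B:
Repeated addition: build up to 3B.
2B: tangent at (49, 67): λ = (3·49² + 56)/(2·67) ≡ 17/63. 63⁻¹ ≡ 62 (mod 71), so λ ≡ 17·62 ≡ 60.
  x = λ² - 49 - 49 = 3600 - 98 ≡ 23; y = λ·(49 - 23) - 67 ≡ 2. → (23, 2)
3B: (23, 2) + (49, 67). λ = (67 - 2)/(49 - 23) ≡ 65/26 mod 71. 26⁻¹ ≡ 41 (mod 71) since 26·41 = 1066 ≡ 1, so λ ≡ 38.
  x = λ² - 23 - 49 = 1444 - 72 ≡ 23; y = λ·(23 - 23) - 2 ≡ 69. → (23, 69)
3B = (23, 69).
Finally 4A + 3B:
(44, 59) + (23, 69). λ = (69 - 59)/(23 - 44) ≡ 10/50 mod 71. 50⁻¹ ≡ 27 (mod 71), so λ ≡ 57.
  x = λ² - 44 - 23 = 3249 - 67 ≡ 58; y = λ·(44 - 58) - 59 ≡ 66. → (58, 66)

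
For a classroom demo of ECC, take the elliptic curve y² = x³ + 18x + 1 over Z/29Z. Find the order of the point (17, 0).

2

2P: (17, 0) + (17, 0): same x and y₁ ≡ -y₂, so the sum is the point at infinity.
2P = the point at infinity, so the order is 2.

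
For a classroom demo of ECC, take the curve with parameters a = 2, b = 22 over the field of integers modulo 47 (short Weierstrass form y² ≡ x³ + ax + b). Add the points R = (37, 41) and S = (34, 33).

(4, 0)

(37, 41) + (34, 33). λ = (33 - 41)/(34 - 37) ≡ 39/44 mod 47. 44⁻¹ ≡ 31 (mod 47), so λ ≡ 34.
  x = λ² - 37 - 34 = 1156 - 71 ≡ 4; y = λ·(37 - 4) - 41 ≡ 0. → (4, 0)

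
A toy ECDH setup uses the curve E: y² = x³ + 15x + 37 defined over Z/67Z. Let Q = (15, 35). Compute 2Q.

tangent at (15, 35): λ = (3·15² + 15)/(2·35) ≡ 20/3. 3⁻¹ ≡ 45 (mod 67) since 3·45 = 135 ≡ 1, so λ ≡ 20·45 ≡ 29.
  x = λ² - 15 - 15 = 841 - 30 ≡ 7; y = λ·(15 - 7) - 35 ≡ 63. → (7, 63)

(7, 63)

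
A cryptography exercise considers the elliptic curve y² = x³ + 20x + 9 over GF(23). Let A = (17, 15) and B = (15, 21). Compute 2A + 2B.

First 2A:
Repeated addition: build up to 2A.
2A: tangent at (17, 15): λ = (3·17² + 20)/(2·15) ≡ 13/7. 7⁻¹ ≡ 10 (mod 23) since 7·10 = 70 ≡ 1, so λ ≡ 13·10 ≡ 15.
  x = λ² - 17 - 17 = 225 - 34 ≡ 7; y = λ·(17 - 7) - 15 ≡ 20. → (7, 20)
2A = (7, 20).
Next 2B:
Repeated addition: build up to 2B.
2B: tangent at (15, 21): λ = (3·15² + 20)/(2·21) ≡ 5/19. 19⁻¹ ≡ 17 (mod 23) since 19·17 = 323 ≡ 1, so λ ≡ 5·17 ≡ 16.
  x = λ² - 15 - 15 = 256 - 30 ≡ 19; y = λ·(15 - 19) - 21 ≡ 7. → (19, 7)
2B = (19, 7).
Finally 2A + 2B:
(7, 20) + (19, 7). λ = (7 - 20)/(19 - 7) ≡ 10/12 mod 23. 12⁻¹ ≡ 2 (mod 23), so λ ≡ 20.
  x = λ² - 7 - 19 = 400 - 26 ≡ 6; y = λ·(7 - 6) - 20 ≡ 0. → (6, 0)

(6, 0)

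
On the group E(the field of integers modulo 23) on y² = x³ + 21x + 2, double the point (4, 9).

tangent at (4, 9): λ = (3·4² + 21)/(2·9) ≡ 0/18. 18⁻¹ ≡ 9 (mod 23) since 18·9 = 162 ≡ 1, so λ ≡ 0·9 ≡ 0.
  x = λ² - 4 - 4 = 0 - 8 ≡ 15; y = λ·(4 - 15) - 9 ≡ 14. → (15, 14)

(15, 14)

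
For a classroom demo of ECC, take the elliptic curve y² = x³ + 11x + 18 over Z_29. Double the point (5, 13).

tangent at (5, 13): λ = (3·5² + 11)/(2·13) ≡ 28/26. 26⁻¹ ≡ 19 (mod 29), so λ ≡ 28·19 ≡ 10.
  x = λ² - 5 - 5 = 100 - 10 ≡ 3; y = λ·(5 - 3) - 13 ≡ 7. → (3, 7)

(3, 7)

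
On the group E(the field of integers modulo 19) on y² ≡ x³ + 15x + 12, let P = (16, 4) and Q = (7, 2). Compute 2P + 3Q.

(1, 16)

First 2P:
Repeated addition: build up to 2P.
2P: tangent at (16, 4): λ = (3·16² + 15)/(2·4) ≡ 4/8. 8⁻¹ ≡ 12 (mod 19) since 8·12 = 96 ≡ 1, so λ ≡ 4·12 ≡ 10.
  x = λ² - 16 - 16 = 100 - 32 ≡ 11; y = λ·(16 - 11) - 4 ≡ 8. → (11, 8)
2P = (11, 8).
Next 3Q:
Repeated addition: build up to 3Q.
2Q: tangent at (7, 2): λ = (3·7² + 15)/(2·2) ≡ 10/4. 4⁻¹ ≡ 5 (mod 19), so λ ≡ 10·5 ≡ 12.
  x = λ² - 7 - 7 = 144 - 14 ≡ 16; y = λ·(7 - 16) - 2 ≡ 4. → (16, 4)
3Q: (16, 4) + (7, 2). λ = (2 - 4)/(7 - 16) ≡ 17/10 mod 19. 10⁻¹ ≡ 2 (mod 19) since 10·2 = 20 ≡ 1, so λ ≡ 15.
  x = λ² - 16 - 7 = 225 - 23 ≡ 12; y = λ·(16 - 12) - 4 ≡ 18. → (12, 18)
3Q = (12, 18).
Finally 2P + 3Q:
(11, 8) + (12, 18). λ = (18 - 8)/(12 - 11) ≡ 10/1 mod 19. 1⁻¹ ≡ 1 (mod 19), so λ ≡ 10.
  x = λ² - 11 - 12 = 100 - 23 ≡ 1; y = λ·(11 - 1) - 8 ≡ 16. → (1, 16)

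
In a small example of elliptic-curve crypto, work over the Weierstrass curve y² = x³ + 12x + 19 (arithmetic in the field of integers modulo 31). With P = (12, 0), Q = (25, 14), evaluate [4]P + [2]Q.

(0, 9)

First 4P:
Repeated addition: build up to 4P.
2P: (12, 0) + (12, 0): same x and y₁ ≡ -y₂, so the sum is O.
3P: O + (12, 0) = (12, 0) (identity).
4P: (12, 0) + (12, 0): same x and y₁ ≡ -y₂, so the sum is O.
4P = O.
Next 2Q:
Repeated addition: build up to 2Q.
2Q: tangent at (25, 14): λ = (3·25² + 12)/(2·14) ≡ 27/28. 28⁻¹ ≡ 10 (mod 31), so λ ≡ 27·10 ≡ 22.
  x = λ² - 25 - 25 = 484 - 50 ≡ 0; y = λ·(25 - 0) - 14 ≡ 9. → (0, 9)
2Q = (0, 9).
Finally 4P + 2Q:
O + (0, 9) = (0, 9) (identity).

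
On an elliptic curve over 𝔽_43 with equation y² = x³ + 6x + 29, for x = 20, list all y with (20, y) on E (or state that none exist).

x³ + 6x + 29 = 8149 ≡ 22 (mod 43).
22 is a non-residue mod 43; no y exists.

none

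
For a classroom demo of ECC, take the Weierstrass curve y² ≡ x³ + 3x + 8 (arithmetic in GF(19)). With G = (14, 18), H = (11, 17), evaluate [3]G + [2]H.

First 3G:
Repeated addition: build up to 3G.
2G: tangent at (14, 18): λ = (3·14² + 3)/(2·18) ≡ 2/17. 17⁻¹ ≡ 9 (mod 19) since 17·9 = 153 ≡ 1, so λ ≡ 2·9 ≡ 18.
  x = λ² - 14 - 14 = 324 - 28 ≡ 11; y = λ·(14 - 11) - 18 ≡ 17. → (11, 17)
3G: (11, 17) + (14, 18). λ = (18 - 17)/(14 - 11) ≡ 1/3 mod 19. 3⁻¹ ≡ 13 (mod 19) since 3·13 = 39 ≡ 1, so λ ≡ 13.
  x = λ² - 11 - 14 = 169 - 25 ≡ 11; y = λ·(11 - 11) - 17 ≡ 2. → (11, 2)
3G = (11, 2).
Next 2H:
Repeated addition: build up to 2H.
2H: tangent at (11, 17): λ = (3·11² + 3)/(2·17) ≡ 5/15. 15⁻¹ ≡ 14 (mod 19), so λ ≡ 5·14 ≡ 13.
  x = λ² - 11 - 11 = 169 - 22 ≡ 14; y = λ·(11 - 14) - 17 ≡ 1. → (14, 1)
2H = (14, 1).
Finally 3G + 2H:
(11, 2) + (14, 1). λ = (1 - 2)/(14 - 11) ≡ 18/3 mod 19. 3⁻¹ ≡ 13 (mod 19) since 3·13 = 39 ≡ 1, so λ ≡ 6.
  x = λ² - 11 - 14 = 36 - 25 ≡ 11; y = λ·(11 - 11) - 2 ≡ 17. → (11, 17)

(11, 17)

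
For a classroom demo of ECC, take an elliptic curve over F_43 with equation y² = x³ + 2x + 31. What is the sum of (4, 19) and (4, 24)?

O

The two points share x = 4 and their y-coordinates satisfy 19 + 24 ≡ 0 (mod 43), so they are inverses. Their sum is ∞.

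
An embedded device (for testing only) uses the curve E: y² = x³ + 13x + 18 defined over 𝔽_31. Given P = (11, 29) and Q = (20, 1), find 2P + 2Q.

First 2P:
Repeated addition: build up to 2P.
2P: tangent at (11, 29): λ = (3·11² + 13)/(2·29) ≡ 4/27. 27⁻¹ ≡ 23 (mod 31) since 27·23 = 621 ≡ 1, so λ ≡ 4·23 ≡ 30.
  x = λ² - 11 - 11 = 900 - 22 ≡ 10; y = λ·(11 - 10) - 29 ≡ 1. → (10, 1)
2P = (10, 1).
Next 2Q:
Repeated addition: build up to 2Q.
2Q: tangent at (20, 1): λ = (3·20² + 13)/(2·1) ≡ 4/2. 2⁻¹ ≡ 16 (mod 31), so λ ≡ 4·16 ≡ 2.
  x = λ² - 20 - 20 = 4 - 40 ≡ 26; y = λ·(20 - 26) - 1 ≡ 18. → (26, 18)
2Q = (26, 18).
Finally 2P + 2Q:
(10, 1) + (26, 18). λ = (18 - 1)/(26 - 10) ≡ 17/16 mod 31. 16⁻¹ ≡ 2 (mod 31) since 16·2 = 32 ≡ 1, so λ ≡ 3.
  x = λ² - 10 - 26 = 9 - 36 ≡ 4; y = λ·(10 - 4) - 1 ≡ 17. → (4, 17)

(4, 17)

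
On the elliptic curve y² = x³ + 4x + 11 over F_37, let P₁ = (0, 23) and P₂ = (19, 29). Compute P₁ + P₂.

(0, 23) + (19, 29). λ = (29 - 23)/(19 - 0) ≡ 6/19 mod 37. 19⁻¹ ≡ 2 (mod 37), so λ ≡ 12.
  x = λ² - 0 - 19 = 144 - 19 ≡ 14; y = λ·(0 - 14) - 23 ≡ 31. → (14, 31)

(14, 31)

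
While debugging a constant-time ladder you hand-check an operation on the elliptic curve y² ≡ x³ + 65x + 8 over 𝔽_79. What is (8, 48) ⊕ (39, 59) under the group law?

(8, 48) + (39, 59). λ = (59 - 48)/(39 - 8) ≡ 11/31 mod 79. 31⁻¹ ≡ 51 (mod 79), so λ ≡ 8.
  x = λ² - 8 - 39 = 64 - 47 ≡ 17; y = λ·(8 - 17) - 48 ≡ 38. → (17, 38)

(17, 38)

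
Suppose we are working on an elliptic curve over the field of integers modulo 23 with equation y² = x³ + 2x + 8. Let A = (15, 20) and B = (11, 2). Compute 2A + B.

(12, 9)

First 2A:
Repeated addition: build up to 2A.
2A: tangent at (15, 20): λ = (3·15² + 2)/(2·20) ≡ 10/17. 17⁻¹ ≡ 19 (mod 23), so λ ≡ 10·19 ≡ 6.
  x = λ² - 15 - 15 = 36 - 30 ≡ 6; y = λ·(15 - 6) - 20 ≡ 11. → (6, 11)
2A = (6, 11).
Finally 2A + B:
(6, 11) + (11, 2). λ = (2 - 11)/(11 - 6) ≡ 14/5 mod 23. 5⁻¹ ≡ 14 (mod 23), so λ ≡ 12.
  x = λ² - 6 - 11 = 144 - 17 ≡ 12; y = λ·(6 - 12) - 11 ≡ 9. → (12, 9)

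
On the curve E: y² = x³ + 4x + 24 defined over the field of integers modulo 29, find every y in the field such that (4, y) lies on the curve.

none

x³ + 4x + 24 = 104 ≡ 17 (mod 29).
17 is a non-residue mod 29; no y exists.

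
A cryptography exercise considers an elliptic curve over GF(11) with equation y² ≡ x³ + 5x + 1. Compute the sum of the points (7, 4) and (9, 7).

(0, 1)

(7, 4) + (9, 7). λ = (7 - 4)/(9 - 7) ≡ 3/2 mod 11. 2⁻¹ ≡ 6 (mod 11), so λ ≡ 7.
  x = λ² - 7 - 9 = 49 - 16 ≡ 0; y = λ·(7 - 0) - 4 ≡ 1. → (0, 1)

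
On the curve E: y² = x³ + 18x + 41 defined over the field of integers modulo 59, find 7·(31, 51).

(31, 8)

Write P = (31, 51).
Repeated addition: build up to 7P.
2P: tangent at (31, 51): λ = (3·31² + 18)/(2·51) ≡ 10/43. 43⁻¹ ≡ 11 (mod 59), so λ ≡ 10·11 ≡ 51.
  x = λ² - 31 - 31 = 2601 - 62 ≡ 2; y = λ·(31 - 2) - 51 ≡ 12. → (2, 12)
3P: (2, 12) + (31, 51). λ = (51 - 12)/(31 - 2) ≡ 39/29 mod 59. 29⁻¹ ≡ 57 (mod 59) since 29·57 = 1653 ≡ 1, so λ ≡ 40.
  x = λ² - 2 - 31 = 1600 - 33 ≡ 33; y = λ·(2 - 33) - 12 ≡ 46. → (33, 46)
4P: (33, 46) + (31, 51). λ = (51 - 46)/(31 - 33) ≡ 5/57 mod 59. 57⁻¹ ≡ 29 (mod 59) since 57·29 = 1653 ≡ 1, so λ ≡ 27.
  x = λ² - 33 - 31 = 729 - 64 ≡ 16; y = λ·(33 - 16) - 46 ≡ 0. → (16, 0)
5P: (16, 0) + (31, 51). λ = (51 - 0)/(31 - 16) ≡ 51/15 mod 59. 15⁻¹ ≡ 4 (mod 59) since 15·4 = 60 ≡ 1, so λ ≡ 27.
  x = λ² - 16 - 31 = 729 - 47 ≡ 33; y = λ·(16 - 33) - 0 ≡ 13. → (33, 13)
6P: (33, 13) + (31, 51). λ = (51 - 13)/(31 - 33) ≡ 38/57 mod 59. 57⁻¹ ≡ 29 (mod 59), so λ ≡ 40.
  x = λ² - 33 - 31 = 1600 - 64 ≡ 2; y = λ·(33 - 2) - 13 ≡ 47. → (2, 47)
7P: (2, 47) + (31, 51). λ = (51 - 47)/(31 - 2) ≡ 4/29 mod 59. 29⁻¹ ≡ 57 (mod 59), so λ ≡ 51.
  x = λ² - 2 - 31 = 2601 - 33 ≡ 31; y = λ·(2 - 31) - 47 ≡ 8. → (31, 8)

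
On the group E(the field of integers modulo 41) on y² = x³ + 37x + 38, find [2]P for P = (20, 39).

tangent at (20, 39): λ = (3·20² + 37)/(2·39) ≡ 7/37. 37⁻¹ ≡ 10 (mod 41) since 37·10 = 370 ≡ 1, so λ ≡ 7·10 ≡ 29.
  x = λ² - 20 - 20 = 841 - 40 ≡ 22; y = λ·(20 - 22) - 39 ≡ 26. → (22, 26)

(22, 26)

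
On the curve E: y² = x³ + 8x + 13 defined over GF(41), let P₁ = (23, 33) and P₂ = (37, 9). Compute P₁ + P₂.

(23, 33) + (37, 9). λ = (9 - 33)/(37 - 23) ≡ 17/14 mod 41. 14⁻¹ ≡ 3 (mod 41) since 14·3 = 42 ≡ 1, so λ ≡ 10.
  x = λ² - 23 - 37 = 100 - 60 ≡ 40; y = λ·(23 - 40) - 33 ≡ 2. → (40, 2)

(40, 2)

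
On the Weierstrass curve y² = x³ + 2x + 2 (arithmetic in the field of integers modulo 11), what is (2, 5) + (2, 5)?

tangent at (2, 5): λ = (3·2² + 2)/(2·5) ≡ 3/10. 10⁻¹ ≡ 10 (mod 11), so λ ≡ 3·10 ≡ 8.
  x = λ² - 2 - 2 = 64 - 4 ≡ 5; y = λ·(2 - 5) - 5 ≡ 4. → (5, 4)

(5, 4)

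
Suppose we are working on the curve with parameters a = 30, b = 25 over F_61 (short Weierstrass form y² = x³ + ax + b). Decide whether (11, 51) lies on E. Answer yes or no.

y² = 51² ≡ 39; x³ + 30x + 25 = 1686 ≡ 39 (mod 61). 39 = 39.

yes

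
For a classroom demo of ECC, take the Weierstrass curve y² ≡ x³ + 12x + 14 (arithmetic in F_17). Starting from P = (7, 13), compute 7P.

Repeated addition: build up to 7P.
2P: tangent at (7, 13): λ = (3·7² + 12)/(2·13) ≡ 6/9. 9⁻¹ ≡ 2 (mod 17) since 9·2 = 18 ≡ 1, so λ ≡ 6·2 ≡ 12.
  x = λ² - 7 - 7 = 144 - 14 ≡ 11; y = λ·(7 - 11) - 13 ≡ 7. → (11, 7)
3P: (11, 7) + (7, 13). λ = (13 - 7)/(7 - 11) ≡ 6/13 mod 17. 13⁻¹ ≡ 4 (mod 17), so λ ≡ 7.
  x = λ² - 11 - 7 = 49 - 18 ≡ 14; y = λ·(11 - 14) - 7 ≡ 6. → (14, 6)
4P: (14, 6) + (7, 13). λ = (13 - 6)/(7 - 14) ≡ 7/10 mod 17. 10⁻¹ ≡ 12 (mod 17), so λ ≡ 16.
  x = λ² - 14 - 7 = 256 - 21 ≡ 14; y = λ·(14 - 14) - 6 ≡ 11. → (14, 11)
5P: (14, 11) + (7, 13). λ = (13 - 11)/(7 - 14) ≡ 2/10 mod 17. 10⁻¹ ≡ 12 (mod 17), so λ ≡ 7.
  x = λ² - 14 - 7 = 49 - 21 ≡ 11; y = λ·(14 - 11) - 11 ≡ 10. → (11, 10)
6P: (11, 10) + (7, 13). λ = (13 - 10)/(7 - 11) ≡ 3/13 mod 17. 13⁻¹ ≡ 4 (mod 17), so λ ≡ 12.
  x = λ² - 11 - 7 = 144 - 18 ≡ 7; y = λ·(11 - 7) - 10 ≡ 4. → (7, 4)
7P: (7, 4) + (7, 13): same x and y₁ ≡ -y₂, so the sum is ∞.

O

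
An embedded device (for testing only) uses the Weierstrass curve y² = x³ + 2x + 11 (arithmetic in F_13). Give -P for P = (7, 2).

-(7, 2) = (7, -2 mod 13) = (7, 11).

(7, 11)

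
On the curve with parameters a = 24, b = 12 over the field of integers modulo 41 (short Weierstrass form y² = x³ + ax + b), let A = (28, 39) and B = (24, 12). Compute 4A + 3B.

First 4A:
Repeated addition: build up to 4A.
2A: tangent at (28, 39): λ = (3·28² + 24)/(2·39) ≡ 39/37. 37⁻¹ ≡ 10 (mod 41), so λ ≡ 39·10 ≡ 21.
  x = λ² - 28 - 28 = 441 - 56 ≡ 16; y = λ·(28 - 16) - 39 ≡ 8. → (16, 8)
3A: (16, 8) + (28, 39). λ = (39 - 8)/(28 - 16) ≡ 31/12 mod 41. 12⁻¹ ≡ 24 (mod 41), so λ ≡ 6.
  x = λ² - 16 - 28 = 36 - 44 ≡ 33; y = λ·(16 - 33) - 8 ≡ 13. → (33, 13)
4A: (33, 13) + (28, 39). λ = (39 - 13)/(28 - 33) ≡ 26/36 mod 41. 36⁻¹ ≡ 8 (mod 41) since 36·8 = 288 ≡ 1, so λ ≡ 3.
  x = λ² - 33 - 28 = 9 - 61 ≡ 30; y = λ·(33 - 30) - 13 ≡ 37. → (30, 37)
4A = (30, 37).
Next 3B:
Repeated addition: build up to 3B.
2B: tangent at (24, 12): λ = (3·24² + 24)/(2·12) ≡ 30/24. 24⁻¹ ≡ 12 (mod 41), so λ ≡ 30·12 ≡ 32.
  x = λ² - 24 - 24 = 1024 - 48 ≡ 33; y = λ·(24 - 33) - 12 ≡ 28. → (33, 28)
3B: (33, 28) + (24, 12). λ = (12 - 28)/(24 - 33) ≡ 25/32 mod 41. 32⁻¹ ≡ 9 (mod 41), so λ ≡ 20.
  x = λ² - 33 - 24 = 400 - 57 ≡ 15; y = λ·(33 - 15) - 28 ≡ 4. → (15, 4)
3B = (15, 4).
Finally 4A + 3B:
(30, 37) + (15, 4). λ = (4 - 37)/(15 - 30) ≡ 8/26 mod 41. 26⁻¹ ≡ 30 (mod 41), so λ ≡ 35.
  x = λ² - 30 - 15 = 1225 - 45 ≡ 32; y = λ·(30 - 32) - 37 ≡ 16. → (32, 16)

(32, 16)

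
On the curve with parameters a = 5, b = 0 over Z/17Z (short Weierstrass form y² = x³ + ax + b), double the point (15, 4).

tangent at (15, 4): λ = (3·15² + 5)/(2·4) ≡ 0/8. 8⁻¹ ≡ 15 (mod 17) since 8·15 = 120 ≡ 1, so λ ≡ 0·15 ≡ 0.
  x = λ² - 15 - 15 = 0 - 30 ≡ 4; y = λ·(15 - 4) - 4 ≡ 13. → (4, 13)

(4, 13)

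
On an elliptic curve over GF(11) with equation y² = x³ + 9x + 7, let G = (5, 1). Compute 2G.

(5, 10)

tangent at (5, 1): λ = (3·5² + 9)/(2·1) ≡ 7/2. 2⁻¹ ≡ 6 (mod 11), so λ ≡ 7·6 ≡ 9.
  x = λ² - 5 - 5 = 81 - 10 ≡ 5; y = λ·(5 - 5) - 1 ≡ 10. → (5, 10)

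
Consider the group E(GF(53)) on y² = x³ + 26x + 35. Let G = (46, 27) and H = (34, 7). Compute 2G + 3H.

First 2G:
Repeated addition: build up to 2G.
2G: tangent at (46, 27): λ = (3·46² + 26)/(2·27) ≡ 14/1. 1⁻¹ ≡ 1 (mod 53) since 1·1 = 1 ≡ 1, so λ ≡ 14·1 ≡ 14.
  x = λ² - 46 - 46 = 196 - 92 ≡ 51; y = λ·(46 - 51) - 27 ≡ 9. → (51, 9)
2G = (51, 9).
Next 3H:
Repeated addition: build up to 3H.
2H: tangent at (34, 7): λ = (3·34² + 26)/(2·7) ≡ 49/14. 14⁻¹ ≡ 19 (mod 53) since 14·19 = 266 ≡ 1, so λ ≡ 49·19 ≡ 30.
  x = λ² - 34 - 34 = 900 - 68 ≡ 37; y = λ·(34 - 37) - 7 ≡ 9. → (37, 9)
3H: (37, 9) + (34, 7). λ = (7 - 9)/(34 - 37) ≡ 51/50 mod 53. 50⁻¹ ≡ 35 (mod 53) since 50·35 = 1750 ≡ 1, so λ ≡ 36.
  x = λ² - 37 - 34 = 1296 - 71 ≡ 6; y = λ·(37 - 6) - 9 ≡ 47. → (6, 47)
3H = (6, 47).
Finally 2G + 3H:
(51, 9) + (6, 47). λ = (47 - 9)/(6 - 51) ≡ 38/8 mod 53. 8⁻¹ ≡ 20 (mod 53), so λ ≡ 18.
  x = λ² - 51 - 6 = 324 - 57 ≡ 2; y = λ·(51 - 2) - 9 ≡ 25. → (2, 25)

(2, 25)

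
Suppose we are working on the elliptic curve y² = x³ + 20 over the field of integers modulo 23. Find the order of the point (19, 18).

8

2P: tangent at (19, 18): λ = (3·19² + 0)/(2·18) ≡ 2/13. 13⁻¹ ≡ 16 (mod 23), so λ ≡ 2·16 ≡ 9.
  x = λ² - 19 - 19 = 81 - 38 ≡ 20; y = λ·(19 - 20) - 18 ≡ 19. → (20, 19)
3P: (20, 19) + (19, 18). λ = (18 - 19)/(19 - 20) ≡ 22/22 mod 23. 22⁻¹ ≡ 22 (mod 23), so λ ≡ 1.
  x = λ² - 20 - 19 = 1 - 39 ≡ 8; y = λ·(20 - 8) - 19 ≡ 16. → (8, 16)
4P: (8, 16) + (19, 18). λ = (18 - 16)/(19 - 8) ≡ 2/11 mod 23. 11⁻¹ ≡ 21 (mod 23) since 11·21 = 231 ≡ 1, so λ ≡ 19.
  x = λ² - 8 - 19 = 361 - 27 ≡ 12; y = λ·(8 - 12) - 16 ≡ 0. → (12, 0)
5P: (12, 0) + (19, 18). λ = (18 - 0)/(19 - 12) ≡ 18/7 mod 23. 7⁻¹ ≡ 10 (mod 23) since 7·10 = 70 ≡ 1, so λ ≡ 19.
  x = λ² - 12 - 19 = 361 - 31 ≡ 8; y = λ·(12 - 8) - 0 ≡ 7. → (8, 7)
6P: (8, 7) + (19, 18). λ = (18 - 7)/(19 - 8) ≡ 11/11 mod 23. 11⁻¹ ≡ 21 (mod 23) since 11·21 = 231 ≡ 1, so λ ≡ 1.
  x = λ² - 8 - 19 = 1 - 27 ≡ 20; y = λ·(8 - 20) - 7 ≡ 4. → (20, 4)
7P: (20, 4) + (19, 18). λ = (18 - 4)/(19 - 20) ≡ 14/22 mod 23. 22⁻¹ ≡ 22 (mod 23) since 22·22 = 484 ≡ 1, so λ ≡ 9.
  x = λ² - 20 - 19 = 81 - 39 ≡ 19; y = λ·(20 - 19) - 4 ≡ 5. → (19, 5)
8P: (19, 5) + (19, 18): same x and y₁ ≡ -y₂, so the sum is O.
8P = O, so the order is 8.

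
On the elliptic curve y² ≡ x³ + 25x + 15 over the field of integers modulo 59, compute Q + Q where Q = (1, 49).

(33, 43)

tangent at (1, 49): λ = (3·1² + 25)/(2·49) ≡ 28/39. 39⁻¹ ≡ 56 (mod 59) since 39·56 = 2184 ≡ 1, so λ ≡ 28·56 ≡ 34.
  x = λ² - 1 - 1 = 1156 - 2 ≡ 33; y = λ·(1 - 33) - 49 ≡ 43. → (33, 43)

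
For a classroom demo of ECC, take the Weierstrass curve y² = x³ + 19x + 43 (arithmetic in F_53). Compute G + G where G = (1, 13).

tangent at (1, 13): λ = (3·1² + 19)/(2·13) ≡ 22/26. 26⁻¹ ≡ 51 (mod 53) since 26·51 = 1326 ≡ 1, so λ ≡ 22·51 ≡ 9.
  x = λ² - 1 - 1 = 81 - 2 ≡ 26; y = λ·(1 - 26) - 13 ≡ 27. → (26, 27)

(26, 27)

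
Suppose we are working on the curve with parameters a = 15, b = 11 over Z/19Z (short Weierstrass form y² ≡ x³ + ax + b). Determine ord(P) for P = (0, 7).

11

2P: tangent at (0, 7): λ = (3·0² + 15)/(2·7) ≡ 15/14. 14⁻¹ ≡ 15 (mod 19) since 14·15 = 210 ≡ 1, so λ ≡ 15·15 ≡ 16.
  x = λ² - 0 - 0 = 256 - 0 ≡ 9; y = λ·(0 - 9) - 7 ≡ 1. → (9, 1)
3P: (9, 1) + (0, 7). λ = (7 - 1)/(0 - 9) ≡ 6/10 mod 19. 10⁻¹ ≡ 2 (mod 19), so λ ≡ 12.
  x = λ² - 9 - 0 = 144 - 9 ≡ 2; y = λ·(9 - 2) - 1 ≡ 7. → (2, 7)
4P: (2, 7) + (0, 7). λ = (7 - 7)/(0 - 2) ≡ 0/17 mod 19. 17⁻¹ ≡ 9 (mod 19) since 17·9 = 153 ≡ 1, so λ ≡ 0.
  x = λ² - 2 - 0 = 0 - 2 ≡ 17; y = λ·(2 - 17) - 7 ≡ 12. → (17, 12)
5P: (17, 12) + (0, 7). λ = (7 - 12)/(0 - 17) ≡ 14/2 mod 19. 2⁻¹ ≡ 10 (mod 19), so λ ≡ 7.
  x = λ² - 17 - 0 = 49 - 17 ≡ 13; y = λ·(17 - 13) - 12 ≡ 16. → (13, 16)
6P: (13, 16) + (0, 7). λ = (7 - 16)/(0 - 13) ≡ 10/6 mod 19. 6⁻¹ ≡ 16 (mod 19) since 6·16 = 96 ≡ 1, so λ ≡ 8.
  x = λ² - 13 - 0 = 64 - 13 ≡ 13; y = λ·(13 - 13) - 16 ≡ 3. → (13, 3)
7P: (13, 3) + (0, 7). λ = (7 - 3)/(0 - 13) ≡ 4/6 mod 19. 6⁻¹ ≡ 16 (mod 19), so λ ≡ 7.
  x = λ² - 13 - 0 = 49 - 13 ≡ 17; y = λ·(13 - 17) - 3 ≡ 7. → (17, 7)
8P: (17, 7) + (0, 7). λ = (7 - 7)/(0 - 17) ≡ 0/2 mod 19. 2⁻¹ ≡ 10 (mod 19), so λ ≡ 0.
  x = λ² - 17 - 0 = 0 - 17 ≡ 2; y = λ·(17 - 2) - 7 ≡ 12. → (2, 12)
9P: (2, 12) + (0, 7). λ = (7 - 12)/(0 - 2) ≡ 14/17 mod 19. 17⁻¹ ≡ 9 (mod 19), so λ ≡ 12.
  x = λ² - 2 - 0 = 144 - 2 ≡ 9; y = λ·(2 - 9) - 12 ≡ 18. → (9, 18)
10P: (9, 18) + (0, 7). λ = (7 - 18)/(0 - 9) ≡ 8/10 mod 19. 10⁻¹ ≡ 2 (mod 19), so λ ≡ 16.
  x = λ² - 9 - 0 = 256 - 9 ≡ 0; y = λ·(9 - 0) - 18 ≡ 12. → (0, 12)
11P: (0, 12) + (0, 7): same x and y₁ ≡ -y₂, so the sum is 𝒪.
11P = 𝒪, so the order is 11.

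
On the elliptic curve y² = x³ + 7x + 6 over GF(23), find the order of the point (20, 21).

7

2P: tangent at (20, 21): λ = (3·20² + 7)/(2·21) ≡ 11/19. 19⁻¹ ≡ 17 (mod 23) since 19·17 = 323 ≡ 1, so λ ≡ 11·17 ≡ 3.
  x = λ² - 20 - 20 = 9 - 40 ≡ 15; y = λ·(20 - 15) - 21 ≡ 17. → (15, 17)
3P: (15, 17) + (20, 21). λ = (21 - 17)/(20 - 15) ≡ 4/5 mod 23. 5⁻¹ ≡ 14 (mod 23), so λ ≡ 10.
  x = λ² - 15 - 20 = 100 - 35 ≡ 19; y = λ·(15 - 19) - 17 ≡ 12. → (19, 12)
4P: (19, 12) + (20, 21). λ = (21 - 12)/(20 - 19) ≡ 9/1 mod 23. 1⁻¹ ≡ 1 (mod 23) since 1·1 = 1 ≡ 1, so λ ≡ 9.
  x = λ² - 19 - 20 = 81 - 39 ≡ 19; y = λ·(19 - 19) - 12 ≡ 11. → (19, 11)
5P: (19, 11) + (20, 21). λ = (21 - 11)/(20 - 19) ≡ 10/1 mod 23. 1⁻¹ ≡ 1 (mod 23), so λ ≡ 10.
  x = λ² - 19 - 20 = 100 - 39 ≡ 15; y = λ·(19 - 15) - 11 ≡ 6. → (15, 6)
6P: (15, 6) + (20, 21). λ = (21 - 6)/(20 - 15) ≡ 15/5 mod 23. 5⁻¹ ≡ 14 (mod 23) since 5·14 = 70 ≡ 1, so λ ≡ 3.
  x = λ² - 15 - 20 = 9 - 35 ≡ 20; y = λ·(15 - 20) - 6 ≡ 2. → (20, 2)
7P: (20, 2) + (20, 21): same x and y₁ ≡ -y₂, so the sum is O.
7P = O, so the order is 7.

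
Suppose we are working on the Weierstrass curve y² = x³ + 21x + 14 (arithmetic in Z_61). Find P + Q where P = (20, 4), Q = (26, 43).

(20, 4) + (26, 43). λ = (43 - 4)/(26 - 20) ≡ 39/6 mod 61. 6⁻¹ ≡ 51 (mod 61) since 6·51 = 306 ≡ 1, so λ ≡ 37.
  x = λ² - 20 - 26 = 1369 - 46 ≡ 42; y = λ·(20 - 42) - 4 ≡ 36. → (42, 36)

(42, 36)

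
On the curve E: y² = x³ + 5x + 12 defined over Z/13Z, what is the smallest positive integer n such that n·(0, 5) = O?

2P: tangent at (0, 5): λ = (3·0² + 5)/(2·5) ≡ 5/10. 10⁻¹ ≡ 4 (mod 13) since 10·4 = 40 ≡ 1, so λ ≡ 5·4 ≡ 7.
  x = λ² - 0 - 0 = 49 - 0 ≡ 10; y = λ·(0 - 10) - 5 ≡ 3. → (10, 3)
3P: (10, 3) + (0, 5). λ = (5 - 3)/(0 - 10) ≡ 2/3 mod 13. 3⁻¹ ≡ 9 (mod 13) since 3·9 = 27 ≡ 1, so λ ≡ 5.
  x = λ² - 10 - 0 = 25 - 10 ≡ 2; y = λ·(10 - 2) - 3 ≡ 11. → (2, 11)
4P: (2, 11) + (0, 5). λ = (5 - 11)/(0 - 2) ≡ 7/11 mod 13. 11⁻¹ ≡ 6 (mod 13), so λ ≡ 3.
  x = λ² - 2 - 0 = 9 - 2 ≡ 7; y = λ·(2 - 7) - 11 ≡ 0. → (7, 0)
5P: (7, 0) + (0, 5). λ = (5 - 0)/(0 - 7) ≡ 5/6 mod 13. 6⁻¹ ≡ 11 (mod 13), so λ ≡ 3.
  x = λ² - 7 - 0 = 9 - 7 ≡ 2; y = λ·(7 - 2) - 0 ≡ 2. → (2, 2)
6P: (2, 2) + (0, 5). λ = (5 - 2)/(0 - 2) ≡ 3/11 mod 13. 11⁻¹ ≡ 6 (mod 13) since 11·6 = 66 ≡ 1, so λ ≡ 5.
  x = λ² - 2 - 0 = 25 - 2 ≡ 10; y = λ·(2 - 10) - 2 ≡ 10. → (10, 10)
7P: (10, 10) + (0, 5). λ = (5 - 10)/(0 - 10) ≡ 8/3 mod 13. 3⁻¹ ≡ 9 (mod 13), so λ ≡ 7.
  x = λ² - 10 - 0 = 49 - 10 ≡ 0; y = λ·(10 - 0) - 10 ≡ 8. → (0, 8)
8P: (0, 8) + (0, 5): same x and y₁ ≡ -y₂, so the sum is O.
8P = O, so the order is 8.

8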